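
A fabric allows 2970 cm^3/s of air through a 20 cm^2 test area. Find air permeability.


Formula: Air Permeability = Airflow / Test Area
AP = 2970 cm^3/s / 20 cm^2
AP = 148.5 cm^3/s/cm^2

148.5 cm^3/s/cm^2


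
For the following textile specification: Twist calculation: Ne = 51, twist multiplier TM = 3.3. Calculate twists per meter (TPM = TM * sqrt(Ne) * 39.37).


Formula: TPM = TM * sqrt(Ne) * 39.37
Step 1: sqrt(Ne) = sqrt(51) = 7.1414
Step 2: TM * sqrt(Ne) = 3.3 * 7.1414 = 23.5666
Step 3: TPM = 23.5666 * 39.37 = 928 twists/m

928 twists/m


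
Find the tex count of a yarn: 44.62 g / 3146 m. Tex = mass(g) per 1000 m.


Formula: Tex = (mass_g / length_m) * 1000
Substituting: Tex = (44.62 / 3146) * 1000
Intermediate: 44.62 / 3146 = 0.01418309 g/m
Tex = 0.01418309 * 1000 = 14.18 tex

14.18 tex


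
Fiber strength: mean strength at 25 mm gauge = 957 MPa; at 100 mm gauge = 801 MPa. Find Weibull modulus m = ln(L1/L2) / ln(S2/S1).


Formula: m = ln(L1/L2) / ln(S2/S1)
Step 1: ln(L1/L2) = ln(25/100) = -1.38629
Step 2: S2/S1 = 801/957 = 0.83699
Step 3: ln(S2/S1) = ln(0.83699) = -0.17794
Step 4: m = -1.38629 / -0.17794 = 7.79

7.79 (Weibull m)


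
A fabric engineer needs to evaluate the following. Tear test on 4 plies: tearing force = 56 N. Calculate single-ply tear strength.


Formula: Per-ply strength = Total force / Number of plies
Per-ply = 56 N / 4
Per-ply = 14 N

14 N


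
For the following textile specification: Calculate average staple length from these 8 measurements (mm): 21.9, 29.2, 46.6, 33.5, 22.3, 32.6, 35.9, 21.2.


Formula: Mean = sum of lengths / count
Sum = 21.9 + 29.2 + 46.6 + 33.5 + 22.3 + 32.6 + 35.9 + 21.2
Sum = 243.2 mm
Mean = 243.2 / 8 = 30.40 mm

30.40 mm


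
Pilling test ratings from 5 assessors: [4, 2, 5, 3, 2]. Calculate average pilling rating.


Formula: Mean = sum / count
Sum = 4 + 2 + 5 + 3 + 2 = 16
Mean = 16 / 5 = 3.2

3.2


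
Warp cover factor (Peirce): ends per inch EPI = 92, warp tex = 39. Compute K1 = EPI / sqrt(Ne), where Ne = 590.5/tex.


Formula: K1 = EPI / sqrt(Ne), with Ne = 590.5 / tex_warp
Step 1: Ne = 590.5 / 39 = 15.141
Step 2: sqrt(Ne) = sqrt(15.141) = 3.8911
Step 3: K1 = 92 / 3.8911 = 23.6

23.6


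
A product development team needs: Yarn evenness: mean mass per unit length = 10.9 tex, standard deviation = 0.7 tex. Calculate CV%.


Formula: CV% = (standard deviation / mean) * 100
Step 1: Ratio = 0.7 / 10.9 = 0.06422
Step 2: CV% = 0.06422 * 100 = 6.422% ≈ 6.4%

6.4%


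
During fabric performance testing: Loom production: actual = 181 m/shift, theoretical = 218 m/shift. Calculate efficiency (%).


Formula: Efficiency% = (Actual output / Theoretical output) * 100
Efficiency% = (181 / 218) * 100
Efficiency% = 0.830275 * 100 = 83.0275% ≈ 83.0%

83.0%


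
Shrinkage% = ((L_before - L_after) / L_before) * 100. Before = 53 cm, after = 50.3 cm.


Formula: Shrinkage% = ((L_before - L_after) / L_before) * 100
Step 1: Shrinkage = 53 - 50.3 = 2.7 cm
Step 2: Shrinkage% = (2.7 / 53) * 100
Step 3: Shrinkage% = 0.050943 * 100 = 5.0943% ≈ 5.1%

5.1%


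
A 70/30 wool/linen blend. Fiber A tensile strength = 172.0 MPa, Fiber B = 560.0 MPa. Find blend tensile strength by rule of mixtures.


Formula: Blend property = (fraction_A * property_A) + (fraction_B * property_B)
Step 1: Contribution A = 70/100 * 172.0 MPa = 120.4 MPa
Step 2: Contribution B = 30/100 * 560.0 MPa = 168.0 MPa
Step 3: Blend tensile strength = 120.4 + 168.0 = 288.4 MPa

288.4 MPa


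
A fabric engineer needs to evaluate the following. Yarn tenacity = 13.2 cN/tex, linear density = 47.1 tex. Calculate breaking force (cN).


Formula: Breaking force = Tenacity * Linear density
F = 13.2 cN/tex * 47.1 tex
F = 621.72 cN

621.72 cN


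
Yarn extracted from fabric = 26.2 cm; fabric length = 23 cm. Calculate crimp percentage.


Formula: Crimp% = ((L_yarn - L_fabric) / L_fabric) * 100
Step 1: Extension = 26.2 - 23 = 3.2 cm
Step 2: Crimp% = (3.2 / 23) * 100
Step 3: Crimp% = 0.13913 * 100 = 13.913% ≈ 13.9%

13.9%


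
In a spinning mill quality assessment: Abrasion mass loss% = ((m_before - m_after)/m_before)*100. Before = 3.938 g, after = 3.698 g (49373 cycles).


Formula: Mass loss% = ((m_before - m_after) / m_before) * 100
Step 1: Mass loss = 3.938 - 3.698 = 0.24 g
Step 2: Ratio = 0.24 / 3.938 = 0.0609446
Step 3: Mass loss% = 0.0609446 * 100 = 6.09446% ≈ 6.09%

6.09%


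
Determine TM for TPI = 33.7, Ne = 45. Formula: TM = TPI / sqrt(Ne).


Formula: TM = TPI / sqrt(Ne)
Step 1: sqrt(Ne) = sqrt(45) = 6.7082
Step 2: TM = 33.7 / 6.7082 = 5.02

5.02 TM


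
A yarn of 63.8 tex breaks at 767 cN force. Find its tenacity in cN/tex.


Formula: Tenacity = Breaking force / Linear density
Tenacity = 767 cN / 63.8 tex
Tenacity = 12.02 cN/tex

12.02 cN/tex


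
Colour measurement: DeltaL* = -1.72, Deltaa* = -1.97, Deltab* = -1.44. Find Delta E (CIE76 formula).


Formula: Delta E = sqrt(dL*^2 + da*^2 + db*^2)
Step 1: dL*^2 = (-1.72)^2 = 2.9584
Step 2: da*^2 = (-1.97)^2 = 3.8809
Step 3: db*^2 = (-1.44)^2 = 2.0736
Step 4: Sum = 2.9584 + 3.8809 + 2.0736 = 8.9129
Step 5: Delta E = sqrt(8.9129) = 2.99

2.99 Delta E


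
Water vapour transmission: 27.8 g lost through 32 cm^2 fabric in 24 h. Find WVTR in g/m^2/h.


Formula: WVTR = mass_loss / (area * time)
Step 1: Convert area: 32 cm^2 = 0.0032 m^2
Step 2: WVTR = 27.8 g / (0.0032 m^2 * 24 h)
Step 3: WVTR = 27.8 / 0.0768 = 362.0 g/m^2/h

362.0 g/m^2/h


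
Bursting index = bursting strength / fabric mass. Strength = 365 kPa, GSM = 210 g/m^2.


Formula: Bursting Index = Bursting Strength / Fabric GSM
BI = 365 kPa / 210 g/m^2
BI = 1.738 kPa/(g/m^2)

1.738 kPa/(g/m^2)


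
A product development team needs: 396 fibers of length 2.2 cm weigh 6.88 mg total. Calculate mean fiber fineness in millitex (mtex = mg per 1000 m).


Formula: fineness (mtex) = mass (mg) / total length (km) = (mass_mg / total_length_m) * 1000
Step 1: Convert fiber length: 2.2 cm = 0.022 m
Step 2: Total fiber length = 396 * 0.022 = 8.712 m
Step 3: Linear density = 6.88 mg / 8.712 m = 0.7897 mg/m
Step 4: fineness = 0.7897 * 1000 = 789.7 mtex

789.7 mtex


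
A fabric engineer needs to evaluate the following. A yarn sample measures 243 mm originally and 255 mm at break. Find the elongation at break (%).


Formula: Elongation (%) = ((L_break - L0) / L0) * 100
Step 1: Extension = 255 - 243 = 12 mm
Step 2: Elongation = (12 / 243) * 100
Step 3: Elongation = 0.049383 * 100 = 4.9383% ≈ 4.9%

4.9%


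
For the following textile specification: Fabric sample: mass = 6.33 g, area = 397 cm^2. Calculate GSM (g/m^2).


Formula: GSM = mass_g / area_m2
Step 1: Convert area: 397 cm^2 = 397 / 10000 = 0.0397 m^2
Step 2: GSM = 6.33 g / 0.0397 m^2 = 159.4 g/m^2

159.4 g/m^2


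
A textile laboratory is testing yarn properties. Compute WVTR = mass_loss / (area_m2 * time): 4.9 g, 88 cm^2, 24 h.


Formula: WVTR = mass_loss / (area * time)
Step 1: Convert area: 88 cm^2 = 0.0088 m^2
Step 2: WVTR = 4.9 g / (0.0088 m^2 * 24 h)
Step 3: WVTR = 4.9 / 0.2112 = 23.2 g/m^2/h

23.2 g/m^2/h


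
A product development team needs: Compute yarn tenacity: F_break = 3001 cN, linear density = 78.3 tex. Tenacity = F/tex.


Formula: Tenacity = Breaking force / Linear density
Tenacity = 3001 cN / 78.3 tex
Tenacity = 38.33 cN/tex

38.33 cN/tex


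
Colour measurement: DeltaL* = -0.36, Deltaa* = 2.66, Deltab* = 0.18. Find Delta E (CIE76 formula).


Formula: Delta E = sqrt(dL*^2 + da*^2 + db*^2)
Step 1: dL*^2 = (-0.36)^2 = 0.1296
Step 2: da*^2 = 2.66^2 = 7.0756
Step 3: db*^2 = 0.18^2 = 0.0324
Step 4: Sum = 0.1296 + 7.0756 + 0.0324 = 7.2376
Step 5: Delta E = sqrt(7.2376) = 2.69

2.69 Delta E


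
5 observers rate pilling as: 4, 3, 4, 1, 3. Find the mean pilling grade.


Formula: Mean = sum / count
Sum = 4 + 3 + 4 + 1 + 3 = 15
Mean = 15 / 5 = 3.0

3.0


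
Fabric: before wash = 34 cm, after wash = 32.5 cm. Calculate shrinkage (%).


Formula: Shrinkage% = ((L_before - L_after) / L_before) * 100
Step 1: Shrinkage = 34 - 32.5 = 1.5 cm
Step 2: Shrinkage% = (1.5 / 34) * 100
Step 3: Shrinkage% = 0.044118 * 100 = 4.4118% ≈ 4.4%

4.4%


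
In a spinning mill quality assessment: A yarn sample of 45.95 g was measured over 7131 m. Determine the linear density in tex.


Formula: Tex = (mass_g / length_m) * 1000
Substituting: Tex = (45.95 / 7131) * 1000
Intermediate: 45.95 / 7131 = 0.0064437 g/m
Tex = 0.0064437 * 1000 = 6.44 tex

6.44 tex


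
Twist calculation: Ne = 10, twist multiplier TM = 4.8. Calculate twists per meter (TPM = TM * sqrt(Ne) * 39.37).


Formula: TPM = TM * sqrt(Ne) * 39.37
Step 1: sqrt(Ne) = sqrt(10) = 3.1623
Step 2: TM * sqrt(Ne) = 4.8 * 3.1623 = 15.179
Step 3: TPM = 15.179 * 39.37 = 598 twists/m

598 twists/m


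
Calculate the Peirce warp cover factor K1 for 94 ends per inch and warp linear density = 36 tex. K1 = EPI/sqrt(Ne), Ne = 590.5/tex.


Formula: K1 = EPI / sqrt(Ne), with Ne = 590.5 / tex_warp
Step 1: Ne = 590.5 / 36 = 16.403
Step 2: sqrt(Ne) = sqrt(16.403) = 4.0501
Step 3: K1 = 94 / 4.0501 = 23.2

23.2


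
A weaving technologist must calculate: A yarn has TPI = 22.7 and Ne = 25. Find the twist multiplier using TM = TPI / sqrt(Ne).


Formula: TM = TPI / sqrt(Ne)
Step 1: sqrt(Ne) = sqrt(25) = 5
Step 2: TM = 22.7 / 5 = 4.54

4.54 TM


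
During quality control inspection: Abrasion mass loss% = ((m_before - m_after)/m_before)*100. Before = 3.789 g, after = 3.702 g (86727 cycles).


Formula: Mass loss% = ((m_before - m_after) / m_before) * 100
Step 1: Mass loss = 3.789 - 3.702 = 0.087 g
Step 2: Ratio = 0.087 / 3.789 = 0.0229612
Step 3: Mass loss% = 0.0229612 * 100 = 2.29612% ≈ 2.30%

2.30%


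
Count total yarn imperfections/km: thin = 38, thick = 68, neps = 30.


Formula: Total = thin places + thick places + neps
Total = 38 + 68 + 30
Total = 136 imperfections/km

136 imperfections/km


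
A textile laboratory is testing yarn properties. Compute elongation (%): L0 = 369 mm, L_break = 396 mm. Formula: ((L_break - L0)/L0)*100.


Formula: Elongation (%) = ((L_break - L0) / L0) * 100
Step 1: Extension = 396 - 369 = 27 mm
Step 2: Elongation = (27 / 369) * 100
Step 3: Elongation = 0.073171 * 100 = 7.3171% ≈ 7.3%

7.3%


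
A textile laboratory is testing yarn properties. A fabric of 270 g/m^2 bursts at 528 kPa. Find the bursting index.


Formula: Bursting Index = Bursting Strength / Fabric GSM
BI = 528 kPa / 270 g/m^2
BI = 1.956 kPa/(g/m^2)

1.956 kPa/(g/m^2)


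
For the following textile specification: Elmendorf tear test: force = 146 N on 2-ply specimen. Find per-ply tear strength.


Formula: Per-ply strength = Total force / Number of plies
Per-ply = 146 N / 2
Per-ply = 73 N

73 N


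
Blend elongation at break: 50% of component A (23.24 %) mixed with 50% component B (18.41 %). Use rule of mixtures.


Formula: Blend property = (fraction_A * property_A) + (fraction_B * property_B)
Step 1: Contribution A = 50/100 * 23.24 % = 11.62 %
Step 2: Contribution B = 50/100 * 18.41 % = 9.205 %
Step 3: Blend elongation at break = 11.62 + 9.205 = 20.825 %

20.825 %


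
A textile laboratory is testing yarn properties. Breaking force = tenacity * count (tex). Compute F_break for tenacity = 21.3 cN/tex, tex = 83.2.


Formula: Breaking force = Tenacity * Linear density
F = 21.3 cN/tex * 83.2 tex
F = 1772.16 cN

1772.16 cN


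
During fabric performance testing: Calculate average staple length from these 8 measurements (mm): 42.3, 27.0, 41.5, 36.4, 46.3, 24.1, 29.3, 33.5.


Formula: Mean = sum of lengths / count
Sum = 42.3 + 27.0 + 41.5 + 36.4 + 46.3 + 24.1 + 29.3 + 33.5
Sum = 280.4 mm
Mean = 280.4 / 8 = 35.05 mm

35.05 mm


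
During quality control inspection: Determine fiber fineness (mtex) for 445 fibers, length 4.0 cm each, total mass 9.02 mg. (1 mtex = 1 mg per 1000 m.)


Formula: fineness (mtex) = mass (mg) / total length (km) = (mass_mg / total_length_m) * 1000
Step 1: Convert fiber length: 4.0 cm = 0.04 m
Step 2: Total fiber length = 445 * 0.04 = 17.8 m
Step 3: Linear density = 9.02 mg / 17.8 m = 0.5067 mg/m
Step 4: fineness = 0.5067 * 1000 = 506.7 mtex

506.7 mtex


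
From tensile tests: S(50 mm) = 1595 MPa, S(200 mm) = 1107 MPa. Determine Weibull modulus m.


Formula: m = ln(L1/L2) / ln(S2/S1)
Step 1: ln(L1/L2) = ln(50/200) = -1.38629
Step 2: S2/S1 = 1107/1595 = 0.69404
Step 3: ln(S2/S1) = ln(0.69404) = -0.36523
Step 4: m = -1.38629 / -0.36523 = 3.80

3.80 (Weibull m)


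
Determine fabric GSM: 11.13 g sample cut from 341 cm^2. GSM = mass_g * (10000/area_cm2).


Formula: GSM = mass_g / area_m2
Step 1: Convert area: 341 cm^2 = 341 / 10000 = 0.0341 m^2
Step 2: GSM = 11.13 g / 0.0341 m^2 = 326.4 g/m^2

326.4 g/m^2


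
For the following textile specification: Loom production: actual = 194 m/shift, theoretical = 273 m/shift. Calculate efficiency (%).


Formula: Efficiency% = (Actual output / Theoretical output) * 100
Efficiency% = (194 / 273) * 100
Efficiency% = 0.710623 * 100 = 71.0623% ≈ 71.1%

71.1%


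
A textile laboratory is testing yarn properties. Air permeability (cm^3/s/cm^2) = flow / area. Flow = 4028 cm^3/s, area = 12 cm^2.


Formula: Air Permeability = Airflow / Test Area
AP = 4028 cm^3/s / 12 cm^2
AP = 335.7 cm^3/s/cm^2

335.7 cm^3/s/cm^2


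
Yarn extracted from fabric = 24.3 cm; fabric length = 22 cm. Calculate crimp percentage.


Formula: Crimp% = ((L_yarn - L_fabric) / L_fabric) * 100
Step 1: Extension = 24.3 - 22 = 2.3 cm
Step 2: Crimp% = (2.3 / 22) * 100
Step 3: Crimp% = 0.104545 * 100 = 10.4545% ≈ 10.5%

10.5%


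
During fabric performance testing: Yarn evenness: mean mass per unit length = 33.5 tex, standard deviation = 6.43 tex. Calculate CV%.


Formula: CV% = (standard deviation / mean) * 100
Step 1: Ratio = 6.43 / 33.5 = 0.19194
Step 2: CV% = 0.19194 * 100 = 19.194% ≈ 19.2%

19.2%


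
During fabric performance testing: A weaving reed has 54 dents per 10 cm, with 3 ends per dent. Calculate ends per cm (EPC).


Formula: EPC = (dents per 10 cm * ends per dent) / 10
Step 1: Total ends per 10 cm = 54 * 3 = 162
Step 2: EPC = 162 / 10 = 16.2 ends/cm

16.2 ends/cm


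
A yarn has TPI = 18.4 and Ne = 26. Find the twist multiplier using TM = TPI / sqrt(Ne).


Formula: TM = TPI / sqrt(Ne)
Step 1: sqrt(Ne) = sqrt(26) = 5.099
Step 2: TM = 18.4 / 5.099 = 3.61

3.61 TM


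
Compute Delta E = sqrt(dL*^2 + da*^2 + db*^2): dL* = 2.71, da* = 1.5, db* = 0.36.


Formula: Delta E = sqrt(dL*^2 + da*^2 + db*^2)
Step 1: dL*^2 = 2.71^2 = 7.3441
Step 2: da*^2 = 1.5^2 = 2.25
Step 3: db*^2 = 0.36^2 = 0.1296
Step 4: Sum = 7.3441 + 2.25 + 0.1296 = 9.7237
Step 5: Delta E = sqrt(9.7237) = 3.12

3.12 Delta E


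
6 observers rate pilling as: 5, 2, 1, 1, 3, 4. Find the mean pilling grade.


Formula: Mean = sum / count
Sum = 5 + 2 + 1 + 1 + 3 + 4 = 16
Mean = 16 / 6 = 2.7

2.7


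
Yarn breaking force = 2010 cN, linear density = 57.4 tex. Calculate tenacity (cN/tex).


Formula: Tenacity = Breaking force / Linear density
Tenacity = 2010 cN / 57.4 tex
Tenacity = 35.02 cN/tex

35.02 cN/tex


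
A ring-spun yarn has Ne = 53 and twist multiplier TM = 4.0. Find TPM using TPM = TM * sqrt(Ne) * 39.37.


Formula: TPM = TM * sqrt(Ne) * 39.37
Step 1: sqrt(Ne) = sqrt(53) = 7.2801
Step 2: TM * sqrt(Ne) = 4.0 * 7.2801 = 29.1204
Step 3: TPM = 29.1204 * 39.37 = 1146 twists/m

1146 twists/m


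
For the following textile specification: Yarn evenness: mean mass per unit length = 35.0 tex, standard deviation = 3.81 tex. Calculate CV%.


Formula: CV% = (standard deviation / mean) * 100
Step 1: Ratio = 3.81 / 35.0 = 0.108857
Step 2: CV% = 0.108857 * 100 = 10.8857% ≈ 10.9%

10.9%


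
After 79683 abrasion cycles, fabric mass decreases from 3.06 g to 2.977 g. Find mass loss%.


Formula: Mass loss% = ((m_before - m_after) / m_before) * 100
Step 1: Mass loss = 3.06 - 2.977 = 0.083 g
Step 2: Ratio = 0.083 / 3.06 = 0.0271242
Step 3: Mass loss% = 0.0271242 * 100 = 2.71242% ≈ 2.71%

2.71%


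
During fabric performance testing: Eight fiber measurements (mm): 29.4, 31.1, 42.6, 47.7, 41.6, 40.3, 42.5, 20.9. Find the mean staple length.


Formula: Mean = sum of lengths / count
Sum = 29.4 + 31.1 + 42.6 + 47.7 + 41.6 + 40.3 + 42.5 + 20.9
Sum = 296.1 mm
Mean = 296.1 / 8 = 37.01 mm

37.01 mm


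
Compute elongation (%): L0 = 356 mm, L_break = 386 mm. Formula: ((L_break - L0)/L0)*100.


Formula: Elongation (%) = ((L_break - L0) / L0) * 100
Step 1: Extension = 386 - 356 = 30 mm
Step 2: Elongation = (30 / 356) * 100
Step 3: Elongation = 0.08427 * 100 = 8.427% ≈ 8.4%

8.4%


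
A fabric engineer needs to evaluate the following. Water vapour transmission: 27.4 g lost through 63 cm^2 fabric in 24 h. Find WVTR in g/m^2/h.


Formula: WVTR = mass_loss / (area * time)
Step 1: Convert area: 63 cm^2 = 0.0063 m^2
Step 2: WVTR = 27.4 g / (0.0063 m^2 * 24 h)
Step 3: WVTR = 27.4 / 0.1512 = 181.2 g/m^2/h

181.2 g/m^2/h


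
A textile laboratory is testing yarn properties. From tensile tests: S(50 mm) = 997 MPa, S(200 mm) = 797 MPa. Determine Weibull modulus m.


Formula: m = ln(L1/L2) / ln(S2/S1)
Step 1: ln(L1/L2) = ln(50/200) = -1.38629
Step 2: S2/S1 = 797/997 = 0.7994
Step 3: ln(S2/S1) = ln(0.7994) = -0.22389
Step 4: m = -1.38629 / -0.22389 = 6.19

6.19 (Weibull m)


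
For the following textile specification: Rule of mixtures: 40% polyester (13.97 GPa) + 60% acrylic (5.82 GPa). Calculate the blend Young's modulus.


Formula: Blend property = (fraction_A * property_A) + (fraction_B * property_B)
Step 1: Contribution A = 40/100 * 13.97 GPa = 5.588 GPa
Step 2: Contribution B = 60/100 * 5.82 GPa = 3.492 GPa
Step 3: Blend Young's modulus = 5.588 + 3.492 = 9.08 GPa

9.08 GPa


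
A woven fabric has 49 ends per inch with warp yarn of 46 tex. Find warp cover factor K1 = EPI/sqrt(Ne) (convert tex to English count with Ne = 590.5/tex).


Formula: K1 = EPI / sqrt(Ne), with Ne = 590.5 / tex_warp
Step 1: Ne = 590.5 / 46 = 12.837
Step 2: sqrt(Ne) = sqrt(12.837) = 3.5829
Step 3: K1 = 49 / 3.5829 = 13.7

13.7


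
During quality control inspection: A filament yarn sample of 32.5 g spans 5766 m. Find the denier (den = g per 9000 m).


Formula: den = (mass_g / length_m) * 9000
Substituting: den = (32.5 / 5766) * 9000
Intermediate: 32.5 / 5766 = 0.00563649 g/m
den = 0.00563649 * 9000 = 50.7 denier

50.7 denier


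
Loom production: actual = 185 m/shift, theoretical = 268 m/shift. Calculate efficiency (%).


Formula: Efficiency% = (Actual output / Theoretical output) * 100
Efficiency% = (185 / 268) * 100
Efficiency% = 0.690299 * 100 = 69.0299% ≈ 69.0%

69.0%


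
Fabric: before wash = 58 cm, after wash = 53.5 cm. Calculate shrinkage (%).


Formula: Shrinkage% = ((L_before - L_after) / L_before) * 100
Step 1: Shrinkage = 58 - 53.5 = 4.5 cm
Step 2: Shrinkage% = (4.5 / 58) * 100
Step 3: Shrinkage% = 0.077586 * 100 = 7.7586% ≈ 7.8%

7.8%


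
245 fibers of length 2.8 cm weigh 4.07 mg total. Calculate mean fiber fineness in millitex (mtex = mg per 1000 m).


Formula: fineness (mtex) = mass (mg) / total length (km) = (mass_mg / total_length_m) * 1000
Step 1: Convert fiber length: 2.8 cm = 0.028 m
Step 2: Total fiber length = 245 * 0.028 = 6.86 m
Step 3: Linear density = 4.07 mg / 6.86 m = 0.5933 mg/m
Step 4: fineness = 0.5933 * 1000 = 593.3 mtex

593.3 mtex


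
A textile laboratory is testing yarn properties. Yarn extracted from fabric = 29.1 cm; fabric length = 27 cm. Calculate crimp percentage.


Formula: Crimp% = ((L_yarn - L_fabric) / L_fabric) * 100
Step 1: Extension = 29.1 - 27 = 2.1 cm
Step 2: Crimp% = (2.1 / 27) * 100
Step 3: Crimp% = 0.077778 * 100 = 7.7778% ≈ 7.8%

7.8%


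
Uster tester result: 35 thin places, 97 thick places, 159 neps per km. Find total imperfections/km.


Formula: Total = thin places + thick places + neps
Total = 35 + 97 + 159
Total = 291 imperfections/km

291 imperfections/km


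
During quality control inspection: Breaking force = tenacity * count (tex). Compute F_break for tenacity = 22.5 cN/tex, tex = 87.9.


Formula: Breaking force = Tenacity * Linear density
F = 22.5 cN/tex * 87.9 tex
F = 1977.75 cN

1977.75 cN


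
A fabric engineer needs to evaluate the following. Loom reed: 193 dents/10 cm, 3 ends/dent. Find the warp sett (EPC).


Formula: EPC = (dents per 10 cm * ends per dent) / 10
Step 1: Total ends per 10 cm = 193 * 3 = 579
Step 2: EPC = 579 / 10 = 57.9 ends/cm

57.9 ends/cm


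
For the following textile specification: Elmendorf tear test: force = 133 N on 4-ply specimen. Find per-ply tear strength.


Formula: Per-ply strength = Total force / Number of plies
Per-ply = 133 N / 4
Per-ply = 33.25 N

33.25 N


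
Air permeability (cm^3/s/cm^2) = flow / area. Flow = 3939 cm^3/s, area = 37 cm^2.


Formula: Air Permeability = Airflow / Test Area
AP = 3939 cm^3/s / 37 cm^2
AP = 106.5 cm^3/s/cm^2

106.5 cm^3/s/cm^2


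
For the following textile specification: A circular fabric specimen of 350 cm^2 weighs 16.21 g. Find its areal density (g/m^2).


Formula: GSM = mass_g / area_m2
Step 1: Convert area: 350 cm^2 = 350 / 10000 = 0.035 m^2
Step 2: GSM = 16.21 g / 0.035 m^2 = 463.1 g/m^2

463.1 g/m^2


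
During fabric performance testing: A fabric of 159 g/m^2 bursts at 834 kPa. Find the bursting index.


Formula: Bursting Index = Bursting Strength / Fabric GSM
BI = 834 kPa / 159 g/m^2
BI = 5.245 kPa/(g/m^2)

5.245 kPa/(g/m^2)


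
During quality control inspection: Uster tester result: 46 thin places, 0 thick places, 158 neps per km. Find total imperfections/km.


Formula: Total = thin places + thick places + neps
Total = 46 + 0 + 158
Total = 204 imperfections/km

204 imperfections/km


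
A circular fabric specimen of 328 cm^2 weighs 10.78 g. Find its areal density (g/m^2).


Formula: GSM = mass_g / area_m2
Step 1: Convert area: 328 cm^2 = 328 / 10000 = 0.0328 m^2
Step 2: GSM = 10.78 g / 0.0328 m^2 = 328.7 g/m^2

328.7 g/m^2


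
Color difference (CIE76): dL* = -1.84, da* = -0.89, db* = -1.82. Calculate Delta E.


Formula: Delta E = sqrt(dL*^2 + da*^2 + db*^2)
Step 1: dL*^2 = (-1.84)^2 = 3.3856
Step 2: da*^2 = (-0.89)^2 = 0.7921
Step 3: db*^2 = (-1.82)^2 = 3.3124
Step 4: Sum = 3.3856 + 0.7921 + 3.3124 = 7.4901
Step 5: Delta E = sqrt(7.4901) = 2.74

2.74 Delta E


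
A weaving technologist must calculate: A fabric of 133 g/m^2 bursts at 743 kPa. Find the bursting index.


Formula: Bursting Index = Bursting Strength / Fabric GSM
BI = 743 kPa / 133 g/m^2
BI = 5.586 kPa/(g/m^2)

5.586 kPa/(g/m^2)


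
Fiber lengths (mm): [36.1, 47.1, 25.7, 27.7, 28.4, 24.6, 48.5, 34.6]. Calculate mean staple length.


Formula: Mean = sum of lengths / count
Sum = 36.1 + 47.1 + 25.7 + 27.7 + 28.4 + 24.6 + 48.5 + 34.6
Sum = 272.7 mm
Mean = 272.7 / 8 = 34.09 mm

34.09 mm


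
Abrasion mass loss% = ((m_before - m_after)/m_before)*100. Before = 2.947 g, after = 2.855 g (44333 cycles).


Formula: Mass loss% = ((m_before - m_after) / m_before) * 100
Step 1: Mass loss = 2.947 - 2.855 = 0.092 g
Step 2: Ratio = 0.092 / 2.947 = 0.0312182
Step 3: Mass loss% = 0.0312182 * 100 = 3.12182% ≈ 3.12%

3.12%


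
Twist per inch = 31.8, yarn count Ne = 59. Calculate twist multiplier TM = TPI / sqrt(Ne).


Formula: TM = TPI / sqrt(Ne)
Step 1: sqrt(Ne) = sqrt(59) = 7.6811
Step 2: TM = 31.8 / 7.6811 = 4.14

4.14 TM


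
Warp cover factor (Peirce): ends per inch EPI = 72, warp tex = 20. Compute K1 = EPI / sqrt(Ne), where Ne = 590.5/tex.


Formula: K1 = EPI / sqrt(Ne), with Ne = 590.5 / tex_warp
Step 1: Ne = 590.5 / 20 = 29.525
Step 2: sqrt(Ne) = sqrt(29.525) = 5.4337
Step 3: K1 = 72 / 5.4337 = 13.3

13.3


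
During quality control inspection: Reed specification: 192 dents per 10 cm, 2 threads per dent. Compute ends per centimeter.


Formula: EPC = (dents per 10 cm * ends per dent) / 10
Step 1: Total ends per 10 cm = 192 * 2 = 384
Step 2: EPC = 384 / 10 = 38.4 ends/cm

38.4 ends/cm


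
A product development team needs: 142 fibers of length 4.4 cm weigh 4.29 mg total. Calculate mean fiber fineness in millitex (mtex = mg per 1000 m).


Formula: fineness (mtex) = mass (mg) / total length (km) = (mass_mg / total_length_m) * 1000
Step 1: Convert fiber length: 4.4 cm = 0.044 m
Step 2: Total fiber length = 142 * 0.044 = 6.248 m
Step 3: Linear density = 4.29 mg / 6.248 m = 0.6866 mg/m
Step 4: fineness = 0.6866 * 1000 = 686.6 mtex

686.6 mtex


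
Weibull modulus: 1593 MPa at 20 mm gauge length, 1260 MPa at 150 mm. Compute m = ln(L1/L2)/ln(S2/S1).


Formula: m = ln(L1/L2) / ln(S2/S1)
Step 1: ln(L1/L2) = ln(20/150) = -2.01490
Step 2: S2/S1 = 1260/1593 = 0.79096
Step 3: ln(S2/S1) = ln(0.79096) = -0.23451
Step 4: m = -2.01490 / -0.23451 = 8.59

8.59 (Weibull m)


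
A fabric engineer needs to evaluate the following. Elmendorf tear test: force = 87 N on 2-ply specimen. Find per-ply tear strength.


Formula: Per-ply strength = Total force / Number of plies
Per-ply = 87 N / 2
Per-ply = 43.5 N

43.5 N


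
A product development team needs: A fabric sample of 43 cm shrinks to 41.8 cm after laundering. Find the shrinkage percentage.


Formula: Shrinkage% = ((L_before - L_after) / L_before) * 100
Step 1: Shrinkage = 43 - 41.8 = 1.2 cm
Step 2: Shrinkage% = (1.2 / 43) * 100
Step 3: Shrinkage% = 0.027907 * 100 = 2.7907% ≈ 2.8%

2.8%


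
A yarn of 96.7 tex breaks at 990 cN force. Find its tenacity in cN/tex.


Formula: Tenacity = Breaking force / Linear density
Tenacity = 990 cN / 96.7 tex
Tenacity = 10.24 cN/tex

10.24 cN/tex


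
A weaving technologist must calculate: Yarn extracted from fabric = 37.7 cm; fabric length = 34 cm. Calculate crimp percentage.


Formula: Crimp% = ((L_yarn - L_fabric) / L_fabric) * 100
Step 1: Extension = 37.7 - 34 = 3.7 cm
Step 2: Crimp% = (3.7 / 34) * 100
Step 3: Crimp% = 0.108824 * 100 = 10.8824% ≈ 10.9%

10.9%


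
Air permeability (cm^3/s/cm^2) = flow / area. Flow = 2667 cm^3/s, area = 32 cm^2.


Formula: Air Permeability = Airflow / Test Area
AP = 2667 cm^3/s / 32 cm^2
AP = 83.3 cm^3/s/cm^2

83.3 cm^3/s/cm^2


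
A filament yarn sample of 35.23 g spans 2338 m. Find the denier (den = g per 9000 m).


Formula: den = (mass_g / length_m) * 9000
Substituting: den = (35.23 / 2338) * 9000
Intermediate: 35.23 / 2338 = 0.01506843 g/m
den = 0.01506843 * 9000 = 135.6 denier

135.6 denier


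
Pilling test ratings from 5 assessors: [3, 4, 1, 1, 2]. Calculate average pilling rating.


Formula: Mean = sum / count
Sum = 3 + 4 + 1 + 1 + 2 = 11
Mean = 11 / 5 = 2.2

2.2


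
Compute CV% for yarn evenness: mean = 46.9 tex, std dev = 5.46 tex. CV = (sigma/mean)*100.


Formula: CV% = (standard deviation / mean) * 100
Step 1: Ratio = 5.46 / 46.9 = 0.116418
Step 2: CV% = 0.116418 * 100 = 11.6418% ≈ 11.6%

11.6%


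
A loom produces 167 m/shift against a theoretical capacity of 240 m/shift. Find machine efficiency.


Formula: Efficiency% = (Actual output / Theoretical output) * 100
Efficiency% = (167 / 240) * 100
Efficiency% = 0.695833 * 100 = 69.5833% ≈ 69.6%

69.6%


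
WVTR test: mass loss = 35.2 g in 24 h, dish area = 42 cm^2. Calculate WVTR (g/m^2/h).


Formula: WVTR = mass_loss / (area * time)
Step 1: Convert area: 42 cm^2 = 0.0042 m^2
Step 2: WVTR = 35.2 g / (0.0042 m^2 * 24 h)
Step 3: WVTR = 35.2 / 0.1008 = 349.2 g/m^2/h

349.2 g/m^2/h


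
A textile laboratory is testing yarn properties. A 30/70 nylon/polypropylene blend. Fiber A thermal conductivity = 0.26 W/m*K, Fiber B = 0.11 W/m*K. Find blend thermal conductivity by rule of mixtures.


Formula: Blend property = (fraction_A * property_A) + (fraction_B * property_B)
Step 1: Contribution A = 30/100 * 0.26 W/m*K = 0.078 W/m*K
Step 2: Contribution B = 70/100 * 0.11 W/m*K = 0.077 W/m*K
Step 3: Blend thermal conductivity = 0.078 + 0.077 = 0.155 W/m*K

0.155 W/m*K


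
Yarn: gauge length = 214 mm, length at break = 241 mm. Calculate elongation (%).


Formula: Elongation (%) = ((L_break - L0) / L0) * 100
Step 1: Extension = 241 - 214 = 27 mm
Step 2: Elongation = (27 / 214) * 100
Step 3: Elongation = 0.126168 * 100 = 12.6168% ≈ 12.6%

12.6%


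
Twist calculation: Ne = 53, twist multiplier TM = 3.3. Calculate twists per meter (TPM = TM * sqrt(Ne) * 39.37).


Formula: TPM = TM * sqrt(Ne) * 39.37
Step 1: sqrt(Ne) = sqrt(53) = 7.2801
Step 2: TM * sqrt(Ne) = 3.3 * 7.2801 = 24.0243
Step 3: TPM = 24.0243 * 39.37 = 946 twists/m

946 twists/m


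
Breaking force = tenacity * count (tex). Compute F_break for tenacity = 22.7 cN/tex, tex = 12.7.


Formula: Breaking force = Tenacity * Linear density
F = 22.7 cN/tex * 12.7 tex
F = 288.29 cN

288.29 cN


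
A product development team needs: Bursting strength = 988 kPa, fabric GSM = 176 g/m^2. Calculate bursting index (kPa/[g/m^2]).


Formula: Bursting Index = Bursting Strength / Fabric GSM
BI = 988 kPa / 176 g/m^2
BI = 5.614 kPa/(g/m^2)

5.614 kPa/(g/m^2)


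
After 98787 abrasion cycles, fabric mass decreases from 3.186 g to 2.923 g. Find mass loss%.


Formula: Mass loss% = ((m_before - m_after) / m_before) * 100
Step 1: Mass loss = 3.186 - 2.923 = 0.263 g
Step 2: Ratio = 0.263 / 3.186 = 0.0825487
Step 3: Mass loss% = 0.0825487 * 100 = 8.25487% ≈ 8.25%

8.25%


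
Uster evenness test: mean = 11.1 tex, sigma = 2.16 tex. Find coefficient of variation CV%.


Formula: CV% = (standard deviation / mean) * 100
Step 1: Ratio = 2.16 / 11.1 = 0.194595
Step 2: CV% = 0.194595 * 100 = 19.4595% ≈ 19.5%

19.5%


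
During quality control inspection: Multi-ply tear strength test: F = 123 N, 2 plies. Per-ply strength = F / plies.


Formula: Per-ply strength = Total force / Number of plies
Per-ply = 123 N / 2
Per-ply = 61.5 N

61.5 N


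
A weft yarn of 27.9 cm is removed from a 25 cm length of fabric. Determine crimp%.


Formula: Crimp% = ((L_yarn - L_fabric) / L_fabric) * 100
Step 1: Extension = 27.9 - 25 = 2.9 cm
Step 2: Crimp% = (2.9 / 25) * 100
Step 3: Crimp% = 0.116 * 100 = 11.6%

11.6%


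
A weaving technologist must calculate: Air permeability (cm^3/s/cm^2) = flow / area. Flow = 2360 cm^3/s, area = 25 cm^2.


Formula: Air Permeability = Airflow / Test Area
AP = 2360 cm^3/s / 25 cm^2
AP = 94.4 cm^3/s/cm^2

94.4 cm^3/s/cm^2


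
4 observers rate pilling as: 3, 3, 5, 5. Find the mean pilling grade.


Formula: Mean = sum / count
Sum = 3 + 3 + 5 + 5 = 16
Mean = 16 / 4 = 4.0

4.0


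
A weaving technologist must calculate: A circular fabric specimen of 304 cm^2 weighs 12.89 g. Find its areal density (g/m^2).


Formula: GSM = mass_g / area_m2
Step 1: Convert area: 304 cm^2 = 304 / 10000 = 0.0304 m^2
Step 2: GSM = 12.89 g / 0.0304 m^2 = 424.0 g/m^2

424.0 g/m^2


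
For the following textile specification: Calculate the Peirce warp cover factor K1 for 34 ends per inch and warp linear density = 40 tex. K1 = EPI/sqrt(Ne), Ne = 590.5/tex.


Formula: K1 = EPI / sqrt(Ne), with Ne = 590.5 / tex_warp
Step 1: Ne = 590.5 / 40 = 14.763
Step 2: sqrt(Ne) = sqrt(14.763) = 3.8423
Step 3: K1 = 34 / 3.8423 = 8.8

8.8


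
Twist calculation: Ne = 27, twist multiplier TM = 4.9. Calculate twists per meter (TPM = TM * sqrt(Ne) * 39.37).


Formula: TPM = TM * sqrt(Ne) * 39.37
Step 1: sqrt(Ne) = sqrt(27) = 5.1962
Step 2: TM * sqrt(Ne) = 4.9 * 5.1962 = 25.4614
Step 3: TPM = 25.4614 * 39.37 = 1002 twists/m

1002 twists/m


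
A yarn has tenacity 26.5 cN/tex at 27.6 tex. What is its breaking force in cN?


Formula: Breaking force = Tenacity * Linear density
F = 26.5 cN/tex * 27.6 tex
F = 731.40 cN

731.40 cN


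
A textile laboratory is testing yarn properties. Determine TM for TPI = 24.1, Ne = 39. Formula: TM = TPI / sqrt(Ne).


Formula: TM = TPI / sqrt(Ne)
Step 1: sqrt(Ne) = sqrt(39) = 6.245
Step 2: TM = 24.1 / 6.245 = 3.86

3.86 TM


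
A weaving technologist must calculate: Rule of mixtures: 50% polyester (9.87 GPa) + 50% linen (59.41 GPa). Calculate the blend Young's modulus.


Formula: Blend property = (fraction_A * property_A) + (fraction_B * property_B)
Step 1: Contribution A = 50/100 * 9.87 GPa = 4.935 GPa
Step 2: Contribution B = 50/100 * 59.41 GPa = 29.705 GPa
Step 3: Blend Young's modulus = 4.935 + 29.705 = 34.64 GPa

34.64 GPa


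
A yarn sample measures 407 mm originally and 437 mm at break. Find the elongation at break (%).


Formula: Elongation (%) = ((L_break - L0) / L0) * 100
Step 1: Extension = 437 - 407 = 30 mm
Step 2: Elongation = (30 / 407) * 100
Step 3: Elongation = 0.07371 * 100 = 7.371% ≈ 7.4%

7.4%


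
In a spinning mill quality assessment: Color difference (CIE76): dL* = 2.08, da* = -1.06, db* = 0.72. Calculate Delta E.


Formula: Delta E = sqrt(dL*^2 + da*^2 + db*^2)
Step 1: dL*^2 = 2.08^2 = 4.3264
Step 2: da*^2 = (-1.06)^2 = 1.1236
Step 3: db*^2 = 0.72^2 = 0.5184
Step 4: Sum = 4.3264 + 1.1236 + 0.5184 = 5.9684
Step 5: Delta E = sqrt(5.9684) = 2.44

2.44 Delta E


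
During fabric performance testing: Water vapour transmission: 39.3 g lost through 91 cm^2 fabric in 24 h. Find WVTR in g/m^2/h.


Formula: WVTR = mass_loss / (area * time)
Step 1: Convert area: 91 cm^2 = 0.0091 m^2
Step 2: WVTR = 39.3 g / (0.0091 m^2 * 24 h)
Step 3: WVTR = 39.3 / 0.2184 = 179.9 g/m^2/h

179.9 g/m^2/h


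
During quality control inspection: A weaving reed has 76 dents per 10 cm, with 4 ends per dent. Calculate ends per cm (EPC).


Formula: EPC = (dents per 10 cm * ends per dent) / 10
Step 1: Total ends per 10 cm = 76 * 4 = 304
Step 2: EPC = 304 / 10 = 30.4 ends/cm

30.4 ends/cm


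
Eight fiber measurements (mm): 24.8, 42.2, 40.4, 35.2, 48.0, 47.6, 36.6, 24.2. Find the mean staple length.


Formula: Mean = sum of lengths / count
Sum = 24.8 + 42.2 + 40.4 + 35.2 + 48.0 + 47.6 + 36.6 + 24.2
Sum = 299.0 mm
Mean = 299.0 / 8 = 37.38 mm

37.38 mm


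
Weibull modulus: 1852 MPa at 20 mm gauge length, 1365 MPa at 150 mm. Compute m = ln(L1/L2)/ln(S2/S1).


Formula: m = ln(L1/L2) / ln(S2/S1)
Step 1: ln(L1/L2) = ln(20/150) = -2.01490
Step 2: S2/S1 = 1365/1852 = 0.73704
Step 3: ln(S2/S1) = ln(0.73704) = -0.30511
Step 4: m = -2.01490 / -0.30511 = 6.60

6.60 (Weibull m)


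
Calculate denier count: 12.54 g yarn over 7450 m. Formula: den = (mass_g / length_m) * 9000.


Formula: den = (mass_g / length_m) * 9000
Substituting: den = (12.54 / 7450) * 9000
Intermediate: 12.54 / 7450 = 0.00168322 g/m
den = 0.00168322 * 9000 = 15.1 denier

15.1 denier


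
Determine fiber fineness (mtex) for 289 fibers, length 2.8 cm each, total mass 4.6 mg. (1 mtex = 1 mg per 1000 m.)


Formula: fineness (mtex) = mass (mg) / total length (km) = (mass_mg / total_length_m) * 1000
Step 1: Convert fiber length: 2.8 cm = 0.028 m
Step 2: Total fiber length = 289 * 0.028 = 8.092 m
Step 3: Linear density = 4.6 mg / 8.092 m = 0.5685 mg/m
Step 4: fineness = 0.5685 * 1000 = 568.5 mtex

568.5 mtex


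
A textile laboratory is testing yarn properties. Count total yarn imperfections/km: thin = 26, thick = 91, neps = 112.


Formula: Total = thin places + thick places + neps
Total = 26 + 91 + 112
Total = 229 imperfections/km

229 imperfections/km


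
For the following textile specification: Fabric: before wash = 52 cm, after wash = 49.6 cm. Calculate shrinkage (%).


Formula: Shrinkage% = ((L_before - L_after) / L_before) * 100
Step 1: Shrinkage = 52 - 49.6 = 2.4 cm
Step 2: Shrinkage% = (2.4 / 52) * 100
Step 3: Shrinkage% = 0.046154 * 100 = 4.6154% ≈ 4.6%

4.6%


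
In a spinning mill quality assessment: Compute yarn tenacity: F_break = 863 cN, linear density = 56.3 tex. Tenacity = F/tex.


Formula: Tenacity = Breaking force / Linear density
Tenacity = 863 cN / 56.3 tex
Tenacity = 15.33 cN/tex

15.33 cN/tex


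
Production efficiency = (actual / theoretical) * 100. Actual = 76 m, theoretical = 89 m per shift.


Formula: Efficiency% = (Actual output / Theoretical output) * 100
Efficiency% = (76 / 89) * 100
Efficiency% = 0.853933 * 100 = 85.3933% ≈ 85.4%

85.4%


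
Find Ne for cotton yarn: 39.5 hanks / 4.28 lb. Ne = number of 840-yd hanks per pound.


Formula: Ne = hanks / mass_lb
Substituting: Ne = 39.5 / 4.28
Ne = 9.2

9.2 Ne


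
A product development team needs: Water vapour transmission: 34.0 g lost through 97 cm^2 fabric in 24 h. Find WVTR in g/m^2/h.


Formula: WVTR = mass_loss / (area * time)
Step 1: Convert area: 97 cm^2 = 0.0097 m^2
Step 2: WVTR = 34.0 g / (0.0097 m^2 * 24 h)
Step 3: WVTR = 34.0 / 0.2328 = 146.0 g/m^2/h

146.0 g/m^2/h


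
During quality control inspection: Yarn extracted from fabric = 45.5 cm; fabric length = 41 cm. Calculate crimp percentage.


Formula: Crimp% = ((L_yarn - L_fabric) / L_fabric) * 100
Step 1: Extension = 45.5 - 41 = 4.5 cm
Step 2: Crimp% = (4.5 / 41) * 100
Step 3: Crimp% = 0.109756 * 100 = 10.9756% ≈ 11.0%

11.0%


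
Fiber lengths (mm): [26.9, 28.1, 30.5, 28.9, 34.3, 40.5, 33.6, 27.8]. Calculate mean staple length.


Formula: Mean = sum of lengths / count
Sum = 26.9 + 28.1 + 30.5 + 28.9 + 34.3 + 40.5 + 33.6 + 27.8
Sum = 250.6 mm
Mean = 250.6 / 8 = 31.33 mm

31.33 mm


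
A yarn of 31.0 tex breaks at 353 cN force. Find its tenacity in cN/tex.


Formula: Tenacity = Breaking force / Linear density
Tenacity = 353 cN / 31.0 tex
Tenacity = 11.39 cN/tex

11.39 cN/tex


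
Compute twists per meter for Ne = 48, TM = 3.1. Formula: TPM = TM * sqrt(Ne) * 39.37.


Formula: TPM = TM * sqrt(Ne) * 39.37
Step 1: sqrt(Ne) = sqrt(48) = 6.9282
Step 2: TM * sqrt(Ne) = 3.1 * 6.9282 = 21.4774
Step 3: TPM = 21.4774 * 39.37 = 846 twists/m

846 twists/m


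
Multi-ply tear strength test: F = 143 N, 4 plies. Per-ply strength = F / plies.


Formula: Per-ply strength = Total force / Number of plies
Per-ply = 143 N / 4
Per-ply = 35.75 N

35.75 N


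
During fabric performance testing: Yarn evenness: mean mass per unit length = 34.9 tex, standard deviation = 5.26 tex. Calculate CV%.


Formula: CV% = (standard deviation / mean) * 100
Step 1: Ratio = 5.26 / 34.9 = 0.150716
Step 2: CV% = 0.150716 * 100 = 15.0716% ≈ 15.1%

15.1%


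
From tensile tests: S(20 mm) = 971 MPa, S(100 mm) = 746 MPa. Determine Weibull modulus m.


Formula: m = ln(L1/L2) / ln(S2/S1)
Step 1: ln(L1/L2) = ln(20/100) = -1.60944
Step 2: S2/S1 = 746/971 = 0.76828
Step 3: ln(S2/S1) = ln(0.76828) = -0.26360
Step 4: m = -1.60944 / -0.26360 = 6.11

6.11 (Weibull m)


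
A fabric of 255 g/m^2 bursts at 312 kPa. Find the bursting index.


Formula: Bursting Index = Bursting Strength / Fabric GSM
BI = 312 kPa / 255 g/m^2
BI = 1.224 kPa/(g/m^2)

1.224 kPa/(g/m^2)


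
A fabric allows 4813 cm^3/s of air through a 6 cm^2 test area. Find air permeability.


Formula: Air Permeability = Airflow / Test Area
AP = 4813 cm^3/s / 6 cm^2
AP = 802.2 cm^3/s/cm^2

802.2 cm^3/s/cm^2


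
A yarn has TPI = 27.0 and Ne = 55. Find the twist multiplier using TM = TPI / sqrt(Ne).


Formula: TM = TPI / sqrt(Ne)
Step 1: sqrt(Ne) = sqrt(55) = 7.4162
Step 2: TM = 27.0 / 7.4162 = 3.64

3.64 TM


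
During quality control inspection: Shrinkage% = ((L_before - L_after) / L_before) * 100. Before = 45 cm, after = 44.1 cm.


Formula: Shrinkage% = ((L_before - L_after) / L_before) * 100
Step 1: Shrinkage = 45 - 44.1 = 0.9 cm
Step 2: Shrinkage% = (0.9 / 45) * 100
Step 3: Shrinkage% = 0.02 * 100 = 2.0%

2.0%


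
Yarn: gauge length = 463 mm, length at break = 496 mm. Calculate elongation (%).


Formula: Elongation (%) = ((L_break - L0) / L0) * 100
Step 1: Extension = 496 - 463 = 33 mm
Step 2: Elongation = (33 / 463) * 100
Step 3: Elongation = 0.071274 * 100 = 7.1274% ≈ 7.1%

7.1%


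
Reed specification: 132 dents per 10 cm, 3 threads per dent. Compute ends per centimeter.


Formula: EPC = (dents per 10 cm * ends per dent) / 10
Step 1: Total ends per 10 cm = 132 * 3 = 396
Step 2: EPC = 396 / 10 = 39.6 ends/cm

39.6 ends/cm


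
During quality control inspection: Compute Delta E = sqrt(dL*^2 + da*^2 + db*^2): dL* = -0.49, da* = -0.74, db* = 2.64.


Formula: Delta E = sqrt(dL*^2 + da*^2 + db*^2)
Step 1: dL*^2 = (-0.49)^2 = 0.2401
Step 2: da*^2 = (-0.74)^2 = 0.5476
Step 3: db*^2 = 2.64^2 = 6.9696
Step 4: Sum = 0.2401 + 0.5476 + 6.9696 = 7.7573
Step 5: Delta E = sqrt(7.7573) = 2.79

2.79 Delta E
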